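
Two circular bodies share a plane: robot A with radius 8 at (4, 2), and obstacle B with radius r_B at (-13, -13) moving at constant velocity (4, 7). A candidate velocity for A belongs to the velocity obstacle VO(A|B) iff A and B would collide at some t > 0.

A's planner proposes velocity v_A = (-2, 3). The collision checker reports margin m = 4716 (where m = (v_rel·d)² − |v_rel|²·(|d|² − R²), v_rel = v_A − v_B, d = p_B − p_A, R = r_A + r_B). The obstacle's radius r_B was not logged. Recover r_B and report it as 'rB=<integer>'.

m = 4716
d = (-17, -15);  v_rel = (-6, -4),  |v_rel|² = 52
v_rel×d = (-6)·(-15) − (-4)·(-17) = 22
since m = R²·52 − 22²:  R² = (484 + 4716) / 52 = 100
R = √100 = 10  ⇒  r_B = 10 − 8 = 2

rB=2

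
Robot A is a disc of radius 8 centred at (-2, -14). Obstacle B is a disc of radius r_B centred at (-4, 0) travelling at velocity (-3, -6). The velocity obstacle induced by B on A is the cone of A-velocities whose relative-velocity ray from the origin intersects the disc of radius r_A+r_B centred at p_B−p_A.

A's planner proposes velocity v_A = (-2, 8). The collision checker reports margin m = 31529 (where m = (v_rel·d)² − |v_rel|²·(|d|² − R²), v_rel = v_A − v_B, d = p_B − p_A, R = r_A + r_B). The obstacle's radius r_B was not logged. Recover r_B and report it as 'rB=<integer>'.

m = 31529
d = (-2, 14);  v_rel = (1, 14),  |v_rel|² = 197
v_rel×d = (1)·(14) − (14)·(-2) = 42
since m = R²·197 − 42²:  R² = (1764 + 31529) / 197 = 169
R = √169 = 13  ⇒  r_B = 13 − 8 = 5

rB=5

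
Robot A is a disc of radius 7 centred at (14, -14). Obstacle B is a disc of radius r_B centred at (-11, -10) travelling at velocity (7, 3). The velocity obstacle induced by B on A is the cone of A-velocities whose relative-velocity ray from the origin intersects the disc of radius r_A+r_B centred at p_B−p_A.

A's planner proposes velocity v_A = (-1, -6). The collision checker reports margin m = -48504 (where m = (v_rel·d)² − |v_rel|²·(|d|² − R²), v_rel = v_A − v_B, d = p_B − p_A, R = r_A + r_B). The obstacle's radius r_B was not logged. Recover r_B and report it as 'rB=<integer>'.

m = -48504
d = (-25, 4);  v_rel = (-8, -9),  |v_rel|² = 145
v_rel×d = (-8)·(4) − (-9)·(-25) = -257
since m = R²·145 − (-257)²:  R² = (66049 + -48504) / 145 = 121
R = √121 = 11  ⇒  r_B = 11 − 7 = 4

rB=4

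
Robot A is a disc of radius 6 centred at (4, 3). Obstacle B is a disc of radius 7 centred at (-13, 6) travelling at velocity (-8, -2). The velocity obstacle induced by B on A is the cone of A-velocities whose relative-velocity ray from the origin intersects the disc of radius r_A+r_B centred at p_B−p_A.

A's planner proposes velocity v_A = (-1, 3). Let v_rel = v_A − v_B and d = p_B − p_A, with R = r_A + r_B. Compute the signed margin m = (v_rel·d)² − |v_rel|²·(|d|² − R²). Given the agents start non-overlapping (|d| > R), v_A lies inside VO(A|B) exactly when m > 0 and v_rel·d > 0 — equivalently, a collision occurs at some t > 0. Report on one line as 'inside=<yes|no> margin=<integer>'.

d = (-17, 3),  |d|² = 298;  R = 6+7 = 13,  c = 298−13² = 129
v_rel = (7, 5),  |v_rel|² = 74;  v_rel·d = (7)·(-17) + (5)·(3) = -104
74·t² + 208·t + 129 = 0  ⇒  m = (-104)² − 74·129 = 1270
m = 1270 > 0,  v_rel·d = -104 < 0  ⇒  outside

inside=no margin=1270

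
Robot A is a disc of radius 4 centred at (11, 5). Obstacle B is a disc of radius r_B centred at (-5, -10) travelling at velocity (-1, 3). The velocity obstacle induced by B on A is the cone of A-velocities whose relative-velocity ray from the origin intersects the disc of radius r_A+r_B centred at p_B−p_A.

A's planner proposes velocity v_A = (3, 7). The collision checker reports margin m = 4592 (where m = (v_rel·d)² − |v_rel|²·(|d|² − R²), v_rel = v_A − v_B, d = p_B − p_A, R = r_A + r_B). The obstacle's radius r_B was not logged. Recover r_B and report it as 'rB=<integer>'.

m = 4592
d = (-16, -15);  v_rel = (4, 4),  |v_rel|² = 32
v_rel×d = (4)·(-15) − (4)·(-16) = 4
since m = R²·32 − 4²:  R² = (16 + 4592) / 32 = 144
R = √144 = 12  ⇒  r_B = 12 − 4 = 8

rB=8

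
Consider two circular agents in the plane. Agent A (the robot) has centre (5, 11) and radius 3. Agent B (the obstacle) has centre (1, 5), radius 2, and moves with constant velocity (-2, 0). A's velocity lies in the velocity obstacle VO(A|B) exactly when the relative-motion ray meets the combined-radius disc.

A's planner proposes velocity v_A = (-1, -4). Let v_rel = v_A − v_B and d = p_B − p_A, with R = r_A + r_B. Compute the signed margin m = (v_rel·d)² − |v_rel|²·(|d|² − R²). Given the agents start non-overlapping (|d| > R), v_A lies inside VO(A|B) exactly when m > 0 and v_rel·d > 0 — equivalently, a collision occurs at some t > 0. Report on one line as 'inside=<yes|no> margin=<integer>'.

d = (-4, -6),  |d|² = 52;  R = 3+2 = 5,  c = 52−5² = 27
v_rel = (1, -4),  |v_rel|² = 17;  v_rel·d = (1)·(-4) + (-4)·(-6) = 20
17·t² − 40·t + 27 = 0  ⇒  m = 20² − 17·27 = -59
m = -59 < 0,  v_rel·d = 20 > 0  ⇒  outside

inside=no margin=-59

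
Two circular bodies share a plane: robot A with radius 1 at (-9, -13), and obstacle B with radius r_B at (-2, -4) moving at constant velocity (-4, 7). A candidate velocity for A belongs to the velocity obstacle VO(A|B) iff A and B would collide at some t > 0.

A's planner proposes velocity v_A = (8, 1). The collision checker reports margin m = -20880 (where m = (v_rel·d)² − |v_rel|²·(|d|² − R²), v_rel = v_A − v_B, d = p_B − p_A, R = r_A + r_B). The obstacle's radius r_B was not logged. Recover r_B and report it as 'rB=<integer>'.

m = -20880
d = (7, 9);  v_rel = (12, -6),  |v_rel|² = 180
v_rel×d = (12)·(9) − (-6)·(7) = 150
since m = R²·180 − 150²:  R² = (22500 + -20880) / 180 = 9
R = √9 = 3  ⇒  r_B = 3 − 1 = 2

rB=2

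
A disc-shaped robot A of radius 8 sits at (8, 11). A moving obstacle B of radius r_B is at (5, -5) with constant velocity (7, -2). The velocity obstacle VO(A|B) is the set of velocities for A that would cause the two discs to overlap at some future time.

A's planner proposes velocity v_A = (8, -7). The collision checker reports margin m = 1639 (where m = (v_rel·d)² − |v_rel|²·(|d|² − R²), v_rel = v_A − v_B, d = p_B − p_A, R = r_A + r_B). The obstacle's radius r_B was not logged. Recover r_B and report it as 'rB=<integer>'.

m = 1639
d = (-3, -16);  v_rel = (1, -5),  |v_rel|² = 26
v_rel×d = (1)·(-16) − (-5)·(-3) = -31
since m = R²·26 − (-31)²:  R² = (961 + 1639) / 26 = 100
R = √100 = 10  ⇒  r_B = 10 − 8 = 2

rB=2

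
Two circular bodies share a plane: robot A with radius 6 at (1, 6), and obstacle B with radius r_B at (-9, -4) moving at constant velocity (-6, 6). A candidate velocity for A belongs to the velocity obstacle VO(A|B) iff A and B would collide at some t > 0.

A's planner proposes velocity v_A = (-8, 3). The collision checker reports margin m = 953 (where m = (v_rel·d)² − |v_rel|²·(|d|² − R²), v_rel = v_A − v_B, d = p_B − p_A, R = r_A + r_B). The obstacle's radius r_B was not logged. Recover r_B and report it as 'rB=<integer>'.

m = 953
d = (-10, -10);  v_rel = (-2, -3),  |v_rel|² = 13
v_rel×d = (-2)·(-10) − (-3)·(-10) = -10
since m = R²·13 − (-10)²:  R² = (100 + 953) / 13 = 81
R = √81 = 9  ⇒  r_B = 9 − 6 = 3

rB=3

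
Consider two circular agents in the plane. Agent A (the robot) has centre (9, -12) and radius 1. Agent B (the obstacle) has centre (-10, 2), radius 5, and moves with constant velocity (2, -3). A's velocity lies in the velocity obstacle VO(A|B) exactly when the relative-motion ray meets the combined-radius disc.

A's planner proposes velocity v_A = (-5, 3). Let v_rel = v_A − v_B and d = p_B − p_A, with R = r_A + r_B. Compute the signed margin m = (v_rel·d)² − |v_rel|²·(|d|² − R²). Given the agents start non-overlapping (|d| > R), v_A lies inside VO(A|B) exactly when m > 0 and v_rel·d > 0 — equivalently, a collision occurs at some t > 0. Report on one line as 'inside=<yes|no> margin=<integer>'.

d = (-19, 14),  |d|² = 557;  R = 1+5 = 6,  c = 557−6² = 521
v_rel = (-7, 6),  |v_rel|² = 85;  v_rel·d = (-7)·(-19) + (6)·(14) = 217
85·t² − 434·t + 521 = 0  ⇒  m = 217² − 85·521 = 2804
m = 2804 > 0,  v_rel·d = 217 > 0  ⇒  inside

inside=yes margin=2804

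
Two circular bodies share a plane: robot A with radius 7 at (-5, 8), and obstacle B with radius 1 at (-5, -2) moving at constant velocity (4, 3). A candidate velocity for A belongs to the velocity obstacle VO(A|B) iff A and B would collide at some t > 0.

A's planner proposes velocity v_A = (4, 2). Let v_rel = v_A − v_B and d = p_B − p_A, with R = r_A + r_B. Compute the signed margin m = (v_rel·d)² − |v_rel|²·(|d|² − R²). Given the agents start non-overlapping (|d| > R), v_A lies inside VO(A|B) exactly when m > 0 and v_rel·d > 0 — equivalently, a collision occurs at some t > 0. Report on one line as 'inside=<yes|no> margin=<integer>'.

d = (0, -10),  |d|² = 100;  R = 7+1 = 8,  c = 100−8² = 36
v_rel = (0, -1),  |v_rel|² = 1;  v_rel·d = (0)·(0) + (-1)·(-10) = 10
1·t² − 20·t + 36 = 0  ⇒  m = 10² − 1·36 = 64
m = 64 > 0,  v_rel·d = 10 > 0  ⇒  inside

inside=yes margin=64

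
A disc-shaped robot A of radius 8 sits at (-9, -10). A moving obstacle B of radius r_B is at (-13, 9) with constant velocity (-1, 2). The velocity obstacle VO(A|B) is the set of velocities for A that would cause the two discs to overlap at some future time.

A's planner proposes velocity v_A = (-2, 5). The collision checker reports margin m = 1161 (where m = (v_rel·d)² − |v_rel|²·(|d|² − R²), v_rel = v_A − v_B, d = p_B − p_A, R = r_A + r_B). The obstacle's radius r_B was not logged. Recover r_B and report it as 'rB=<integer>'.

m = 1161
d = (-4, 19);  v_rel = (-1, 3),  |v_rel|² = 10
v_rel×d = (-1)·(19) − (3)·(-4) = -7
since m = R²·10 − (-7)²:  R² = (49 + 1161) / 10 = 121
R = √121 = 11  ⇒  r_B = 11 − 8 = 3

rB=3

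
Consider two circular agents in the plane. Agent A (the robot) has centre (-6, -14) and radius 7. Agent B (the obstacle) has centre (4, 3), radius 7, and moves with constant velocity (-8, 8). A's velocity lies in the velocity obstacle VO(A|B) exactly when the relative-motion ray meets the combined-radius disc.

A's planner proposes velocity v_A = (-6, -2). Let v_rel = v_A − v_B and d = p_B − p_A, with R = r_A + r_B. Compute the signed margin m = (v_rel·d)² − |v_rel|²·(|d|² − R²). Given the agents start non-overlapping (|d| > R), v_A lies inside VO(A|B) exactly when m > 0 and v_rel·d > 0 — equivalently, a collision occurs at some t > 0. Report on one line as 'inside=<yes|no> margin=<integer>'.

d = (10, 17),  |d|² = 389;  R = 7+7 = 14,  c = 389−14² = 193
v_rel = (2, -10),  |v_rel|² = 104;  v_rel·d = (2)·(10) + (-10)·(17) = -150
104·t² + 300·t + 193 = 0  ⇒  m = (-150)² − 104·193 = 2428
m = 2428 > 0,  v_rel·d = -150 < 0  ⇒  outside

inside=no margin=2428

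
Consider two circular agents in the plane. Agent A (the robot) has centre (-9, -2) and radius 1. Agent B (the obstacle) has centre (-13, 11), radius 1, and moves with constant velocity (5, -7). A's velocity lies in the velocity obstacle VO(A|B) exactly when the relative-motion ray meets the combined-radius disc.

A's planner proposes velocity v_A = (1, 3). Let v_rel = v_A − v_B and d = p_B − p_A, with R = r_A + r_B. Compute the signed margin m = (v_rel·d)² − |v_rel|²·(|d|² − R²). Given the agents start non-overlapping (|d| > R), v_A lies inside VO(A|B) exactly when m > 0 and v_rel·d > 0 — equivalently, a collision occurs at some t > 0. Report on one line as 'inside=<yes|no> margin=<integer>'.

d = (-4, 13),  |d|² = 185;  R = 1+1 = 2,  c = 185−2² = 181
v_rel = (-4, 10),  |v_rel|² = 116;  v_rel·d = (-4)·(-4) + (10)·(13) = 146
116·t² − 292·t + 181 = 0  ⇒  m = 146² − 116·181 = 320
m = 320 > 0,  v_rel·d = 146 > 0  ⇒  inside

inside=yes margin=320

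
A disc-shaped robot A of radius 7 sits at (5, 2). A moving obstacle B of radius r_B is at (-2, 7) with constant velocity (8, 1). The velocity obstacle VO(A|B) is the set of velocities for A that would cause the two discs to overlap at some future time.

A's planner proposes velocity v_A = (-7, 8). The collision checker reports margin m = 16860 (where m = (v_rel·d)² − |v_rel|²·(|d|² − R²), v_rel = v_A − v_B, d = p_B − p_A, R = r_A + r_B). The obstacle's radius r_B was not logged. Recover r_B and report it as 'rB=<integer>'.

m = 16860
d = (-7, 5);  v_rel = (-15, 7),  |v_rel|² = 274
v_rel×d = (-15)·(5) − (7)·(-7) = -26
since m = R²·274 − (-26)²:  R² = (676 + 16860) / 274 = 64
R = √64 = 8  ⇒  r_B = 8 − 7 = 1

rB=1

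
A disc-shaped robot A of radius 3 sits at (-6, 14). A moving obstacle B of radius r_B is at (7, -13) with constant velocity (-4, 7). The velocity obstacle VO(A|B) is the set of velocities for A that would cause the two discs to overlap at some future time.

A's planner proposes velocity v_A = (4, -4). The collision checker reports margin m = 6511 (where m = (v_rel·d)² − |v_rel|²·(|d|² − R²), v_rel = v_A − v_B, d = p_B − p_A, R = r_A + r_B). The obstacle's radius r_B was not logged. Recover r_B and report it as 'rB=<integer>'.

m = 6511
d = (13, -27);  v_rel = (8, -11),  |v_rel|² = 185
v_rel×d = (8)·(-27) − (-11)·(13) = -73
since m = R²·185 − (-73)²:  R² = (5329 + 6511) / 185 = 64
R = √64 = 8  ⇒  r_B = 8 − 3 = 5

rB=5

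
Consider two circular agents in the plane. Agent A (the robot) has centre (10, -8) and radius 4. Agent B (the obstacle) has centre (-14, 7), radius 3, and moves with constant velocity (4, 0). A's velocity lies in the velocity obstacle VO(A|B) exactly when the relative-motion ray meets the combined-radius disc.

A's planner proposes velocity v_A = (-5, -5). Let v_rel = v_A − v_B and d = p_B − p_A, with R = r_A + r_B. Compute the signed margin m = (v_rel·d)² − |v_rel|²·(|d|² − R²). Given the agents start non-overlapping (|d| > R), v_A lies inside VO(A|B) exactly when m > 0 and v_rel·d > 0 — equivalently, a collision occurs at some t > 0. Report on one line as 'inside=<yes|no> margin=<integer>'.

d = (-24, 15),  |d|² = 801;  R = 4+3 = 7,  c = 801−7² = 752
v_rel = (-9, -5),  |v_rel|² = 106;  v_rel·d = (-9)·(-24) + (-5)·(15) = 141
106·t² − 282·t + 752 = 0  ⇒  m = 141² − 106·752 = -59831
m = -59831 < 0,  v_rel·d = 141 > 0  ⇒  outside

inside=no margin=-59831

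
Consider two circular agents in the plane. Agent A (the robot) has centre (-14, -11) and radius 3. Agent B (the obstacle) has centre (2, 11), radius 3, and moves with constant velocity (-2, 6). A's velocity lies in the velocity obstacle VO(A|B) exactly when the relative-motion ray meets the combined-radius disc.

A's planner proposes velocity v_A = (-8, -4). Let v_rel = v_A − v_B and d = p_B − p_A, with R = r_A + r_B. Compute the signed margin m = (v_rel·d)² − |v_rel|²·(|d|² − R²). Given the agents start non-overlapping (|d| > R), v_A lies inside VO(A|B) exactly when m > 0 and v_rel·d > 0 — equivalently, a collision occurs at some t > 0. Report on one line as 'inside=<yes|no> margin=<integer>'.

d = (16, 22),  |d|² = 740;  R = 3+3 = 6,  c = 740−6² = 704
v_rel = (-6, -10),  |v_rel|² = 136;  v_rel·d = (-6)·(16) + (-10)·(22) = -316
136·t² + 632·t + 704 = 0  ⇒  m = (-316)² − 136·704 = 4112
m = 4112 > 0,  v_rel·d = -316 < 0  ⇒  outside

inside=no margin=4112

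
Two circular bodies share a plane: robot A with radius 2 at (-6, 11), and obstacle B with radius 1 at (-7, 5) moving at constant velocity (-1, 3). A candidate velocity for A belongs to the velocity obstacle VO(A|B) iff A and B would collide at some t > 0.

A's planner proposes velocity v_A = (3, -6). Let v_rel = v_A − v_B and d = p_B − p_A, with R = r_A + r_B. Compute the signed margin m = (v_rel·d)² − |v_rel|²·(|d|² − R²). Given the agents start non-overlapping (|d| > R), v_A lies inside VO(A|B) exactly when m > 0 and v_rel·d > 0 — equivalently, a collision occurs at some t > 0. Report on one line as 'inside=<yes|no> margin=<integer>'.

d = (-1, -6),  |d|² = 37;  R = 2+1 = 3,  c = 37−3² = 28
v_rel = (4, -9),  |v_rel|² = 97;  v_rel·d = (4)·(-1) + (-9)·(-6) = 50
97·t² − 100·t + 28 = 0  ⇒  m = 50² − 97·28 = -216
m = -216 < 0,  v_rel·d = 50 > 0  ⇒  outside

inside=no margin=-216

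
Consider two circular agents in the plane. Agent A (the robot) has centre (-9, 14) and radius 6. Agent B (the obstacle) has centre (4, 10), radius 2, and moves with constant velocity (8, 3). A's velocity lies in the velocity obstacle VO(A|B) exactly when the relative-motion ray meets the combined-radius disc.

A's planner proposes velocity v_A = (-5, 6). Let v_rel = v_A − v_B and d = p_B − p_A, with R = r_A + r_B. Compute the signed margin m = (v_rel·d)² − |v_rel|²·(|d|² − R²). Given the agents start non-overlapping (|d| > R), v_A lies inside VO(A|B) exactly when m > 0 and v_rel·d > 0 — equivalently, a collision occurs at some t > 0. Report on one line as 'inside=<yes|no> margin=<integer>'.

d = (13, -4),  |d|² = 185;  R = 6+2 = 8,  c = 185−8² = 121
v_rel = (-13, 3),  |v_rel|² = 178;  v_rel·d = (-13)·(13) + (3)·(-4) = -181
178·t² + 362·t + 121 = 0  ⇒  m = (-181)² − 178·121 = 11223
m = 11223 > 0,  v_rel·d = -181 < 0  ⇒  outside

inside=no margin=11223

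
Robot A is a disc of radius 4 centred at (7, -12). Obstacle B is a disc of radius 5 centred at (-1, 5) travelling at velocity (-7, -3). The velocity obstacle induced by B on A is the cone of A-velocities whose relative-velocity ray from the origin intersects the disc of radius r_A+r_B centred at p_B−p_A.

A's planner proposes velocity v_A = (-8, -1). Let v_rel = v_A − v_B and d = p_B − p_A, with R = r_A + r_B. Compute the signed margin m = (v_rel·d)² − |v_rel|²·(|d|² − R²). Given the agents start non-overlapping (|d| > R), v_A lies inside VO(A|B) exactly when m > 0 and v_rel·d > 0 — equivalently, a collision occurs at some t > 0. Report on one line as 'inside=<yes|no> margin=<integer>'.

d = (-8, 17),  |d|² = 353;  R = 4+5 = 9,  c = 353−9² = 272
v_rel = (-1, 2),  |v_rel|² = 5;  v_rel·d = (-1)·(-8) + (2)·(17) = 42
5·t² − 84·t + 272 = 0  ⇒  m = 42² − 5·272 = 404
m = 404 > 0,  v_rel·d = 42 > 0  ⇒  inside

inside=yes margin=404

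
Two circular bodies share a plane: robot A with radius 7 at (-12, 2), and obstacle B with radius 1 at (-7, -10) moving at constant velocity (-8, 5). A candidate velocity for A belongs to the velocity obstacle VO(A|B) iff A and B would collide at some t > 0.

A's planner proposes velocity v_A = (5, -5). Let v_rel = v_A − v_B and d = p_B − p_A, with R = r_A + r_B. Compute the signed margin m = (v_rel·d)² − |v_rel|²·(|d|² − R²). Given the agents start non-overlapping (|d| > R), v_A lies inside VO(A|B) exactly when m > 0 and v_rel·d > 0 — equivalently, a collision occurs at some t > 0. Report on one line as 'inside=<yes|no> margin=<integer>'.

d = (5, -12),  |d|² = 169;  R = 7+1 = 8,  c = 169−8² = 105
v_rel = (13, -10),  |v_rel|² = 269;  v_rel·d = (13)·(5) + (-10)·(-12) = 185
269·t² − 370·t + 105 = 0  ⇒  m = 185² − 269·105 = 5980
m = 5980 > 0,  v_rel·d = 185 > 0  ⇒  inside

inside=yes margin=5980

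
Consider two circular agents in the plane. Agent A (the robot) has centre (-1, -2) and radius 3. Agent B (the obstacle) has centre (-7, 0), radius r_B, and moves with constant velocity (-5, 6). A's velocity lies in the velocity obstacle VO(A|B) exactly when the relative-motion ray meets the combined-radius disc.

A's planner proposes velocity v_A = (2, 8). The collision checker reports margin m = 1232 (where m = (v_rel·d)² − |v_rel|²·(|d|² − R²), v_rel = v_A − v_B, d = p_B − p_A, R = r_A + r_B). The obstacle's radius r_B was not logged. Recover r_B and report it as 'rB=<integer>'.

m = 1232
d = (-6, 2);  v_rel = (7, 2),  |v_rel|² = 53
v_rel×d = (7)·(2) − (2)·(-6) = 26
since m = R²·53 − 26²:  R² = (676 + 1232) / 53 = 36
R = √36 = 6  ⇒  r_B = 6 − 3 = 3

rB=3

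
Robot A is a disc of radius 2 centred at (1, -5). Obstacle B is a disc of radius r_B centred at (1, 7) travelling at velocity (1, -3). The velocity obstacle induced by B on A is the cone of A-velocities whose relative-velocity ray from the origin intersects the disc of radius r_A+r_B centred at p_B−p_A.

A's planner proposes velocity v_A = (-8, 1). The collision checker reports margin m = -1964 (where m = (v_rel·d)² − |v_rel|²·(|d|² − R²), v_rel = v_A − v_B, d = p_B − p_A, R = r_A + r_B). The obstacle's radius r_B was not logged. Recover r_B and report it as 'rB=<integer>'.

m = -1964
d = (0, 12);  v_rel = (-9, 4),  |v_rel|² = 97
v_rel×d = (-9)·(12) − (4)·(0) = -108
since m = R²·97 − (-108)²:  R² = (11664 + -1964) / 97 = 100
R = √100 = 10  ⇒  r_B = 10 − 2 = 8

rB=8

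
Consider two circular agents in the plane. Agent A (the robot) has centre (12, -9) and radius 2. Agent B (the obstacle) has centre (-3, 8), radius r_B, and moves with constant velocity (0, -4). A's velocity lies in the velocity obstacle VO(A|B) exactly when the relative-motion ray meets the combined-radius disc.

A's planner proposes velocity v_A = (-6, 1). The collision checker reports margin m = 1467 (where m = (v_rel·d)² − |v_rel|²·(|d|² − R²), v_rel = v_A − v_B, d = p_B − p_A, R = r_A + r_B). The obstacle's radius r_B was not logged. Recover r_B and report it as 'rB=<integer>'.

m = 1467
d = (-15, 17);  v_rel = (-6, 5),  |v_rel|² = 61
v_rel×d = (-6)·(17) − (5)·(-15) = -27
since m = R²·61 − (-27)²:  R² = (729 + 1467) / 61 = 36
R = √36 = 6  ⇒  r_B = 6 − 2 = 4

rB=4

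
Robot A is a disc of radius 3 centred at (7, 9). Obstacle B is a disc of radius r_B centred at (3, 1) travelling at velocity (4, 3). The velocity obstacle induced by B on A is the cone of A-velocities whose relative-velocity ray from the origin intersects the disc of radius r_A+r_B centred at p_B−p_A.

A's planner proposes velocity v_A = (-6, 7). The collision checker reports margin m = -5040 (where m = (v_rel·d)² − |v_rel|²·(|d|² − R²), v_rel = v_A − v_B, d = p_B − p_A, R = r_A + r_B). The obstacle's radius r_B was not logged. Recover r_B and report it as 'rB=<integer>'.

m = -5040
d = (-4, -8);  v_rel = (-10, 4),  |v_rel|² = 116
v_rel×d = (-10)·(-8) − (4)·(-4) = 96
since m = R²·116 − 96²:  R² = (9216 + -5040) / 116 = 36
R = √36 = 6  ⇒  r_B = 6 − 3 = 3

rB=3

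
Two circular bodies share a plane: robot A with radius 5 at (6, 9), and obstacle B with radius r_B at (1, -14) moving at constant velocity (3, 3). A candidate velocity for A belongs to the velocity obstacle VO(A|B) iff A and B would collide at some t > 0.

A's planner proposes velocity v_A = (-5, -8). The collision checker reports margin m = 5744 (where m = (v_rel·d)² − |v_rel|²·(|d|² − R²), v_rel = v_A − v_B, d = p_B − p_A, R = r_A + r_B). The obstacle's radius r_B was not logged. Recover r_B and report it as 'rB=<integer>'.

m = 5744
d = (-5, -23);  v_rel = (-8, -11),  |v_rel|² = 185
v_rel×d = (-8)·(-23) − (-11)·(-5) = 129
since m = R²·185 − 129²:  R² = (16641 + 5744) / 185 = 121
R = √121 = 11  ⇒  r_B = 11 − 5 = 6

rB=6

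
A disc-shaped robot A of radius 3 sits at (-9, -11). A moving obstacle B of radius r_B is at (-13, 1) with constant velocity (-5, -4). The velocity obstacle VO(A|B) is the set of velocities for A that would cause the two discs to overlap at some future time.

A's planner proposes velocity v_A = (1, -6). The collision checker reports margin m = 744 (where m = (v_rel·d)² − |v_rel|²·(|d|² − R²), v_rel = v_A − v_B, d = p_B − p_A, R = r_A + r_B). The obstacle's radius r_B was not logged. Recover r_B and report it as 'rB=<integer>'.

m = 744
d = (-4, 12);  v_rel = (6, -2),  |v_rel|² = 40
v_rel×d = (6)·(12) − (-2)·(-4) = 64
since m = R²·40 − 64²:  R² = (4096 + 744) / 40 = 121
R = √121 = 11  ⇒  r_B = 11 − 3 = 8

rB=8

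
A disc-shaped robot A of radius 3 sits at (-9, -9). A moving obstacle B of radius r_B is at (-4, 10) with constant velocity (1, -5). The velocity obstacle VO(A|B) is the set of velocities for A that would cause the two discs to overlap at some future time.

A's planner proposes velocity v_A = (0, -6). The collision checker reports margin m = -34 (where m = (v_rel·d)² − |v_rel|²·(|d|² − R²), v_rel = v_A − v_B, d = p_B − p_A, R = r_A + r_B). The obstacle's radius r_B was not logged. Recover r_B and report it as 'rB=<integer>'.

m = -34
d = (5, 19);  v_rel = (-1, -1),  |v_rel|² = 2
v_rel×d = (-1)·(19) − (-1)·(5) = -14
since m = R²·2 − (-14)²:  R² = (196 + -34) / 2 = 81
R = √81 = 9  ⇒  r_B = 9 − 3 = 6

rB=6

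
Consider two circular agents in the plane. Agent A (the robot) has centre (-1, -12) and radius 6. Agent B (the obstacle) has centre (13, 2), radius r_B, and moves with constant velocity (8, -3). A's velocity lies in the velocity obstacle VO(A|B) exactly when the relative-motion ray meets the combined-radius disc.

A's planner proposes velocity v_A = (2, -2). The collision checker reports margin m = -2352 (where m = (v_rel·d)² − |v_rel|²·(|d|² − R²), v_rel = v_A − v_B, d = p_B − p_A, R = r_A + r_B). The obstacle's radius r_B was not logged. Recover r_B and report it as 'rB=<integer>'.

m = -2352
d = (14, 14);  v_rel = (-6, 1),  |v_rel|² = 37
v_rel×d = (-6)·(14) − (1)·(14) = -98
since m = R²·37 − (-98)²:  R² = (9604 + -2352) / 37 = 196
R = √196 = 14  ⇒  r_B = 14 − 6 = 8

rB=8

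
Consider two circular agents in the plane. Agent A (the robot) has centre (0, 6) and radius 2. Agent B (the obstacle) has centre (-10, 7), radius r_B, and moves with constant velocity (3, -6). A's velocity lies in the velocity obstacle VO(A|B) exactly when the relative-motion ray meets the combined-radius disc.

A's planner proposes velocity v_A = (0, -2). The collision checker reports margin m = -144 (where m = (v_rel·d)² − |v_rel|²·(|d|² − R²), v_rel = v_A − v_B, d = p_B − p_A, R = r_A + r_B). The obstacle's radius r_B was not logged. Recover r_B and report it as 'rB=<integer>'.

m = -144
d = (-10, 1);  v_rel = (-3, 4),  |v_rel|² = 25
v_rel×d = (-3)·(1) − (4)·(-10) = 37
since m = R²·25 − 37²:  R² = (1369 + -144) / 25 = 49
R = √49 = 7  ⇒  r_B = 7 − 2 = 5

rB=5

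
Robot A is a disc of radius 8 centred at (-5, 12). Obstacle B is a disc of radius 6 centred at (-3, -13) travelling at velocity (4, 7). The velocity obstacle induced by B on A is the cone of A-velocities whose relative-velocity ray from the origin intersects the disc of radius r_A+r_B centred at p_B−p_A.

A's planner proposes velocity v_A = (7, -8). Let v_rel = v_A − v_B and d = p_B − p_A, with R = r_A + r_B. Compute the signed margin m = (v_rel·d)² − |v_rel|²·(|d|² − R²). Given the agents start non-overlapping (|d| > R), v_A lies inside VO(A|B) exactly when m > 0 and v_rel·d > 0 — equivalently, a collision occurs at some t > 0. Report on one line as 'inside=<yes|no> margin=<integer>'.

d = (2, -25),  |d|² = 629;  R = 8+6 = 14,  c = 629−14² = 433
v_rel = (3, -15),  |v_rel|² = 234;  v_rel·d = (3)·(2) + (-15)·(-25) = 381
234·t² − 762·t + 433 = 0  ⇒  m = 381² − 234·433 = 43839
m = 43839 > 0,  v_rel·d = 381 > 0  ⇒  inside

inside=yes margin=43839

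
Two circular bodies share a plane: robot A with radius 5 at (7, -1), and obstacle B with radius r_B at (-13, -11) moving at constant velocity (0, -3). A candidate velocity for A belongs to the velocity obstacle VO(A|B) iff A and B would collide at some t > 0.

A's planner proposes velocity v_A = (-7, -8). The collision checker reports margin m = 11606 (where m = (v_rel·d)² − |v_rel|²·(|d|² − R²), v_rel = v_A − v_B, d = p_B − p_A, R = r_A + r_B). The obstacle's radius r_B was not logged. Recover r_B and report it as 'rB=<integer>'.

m = 11606
d = (-20, -10);  v_rel = (-7, -5),  |v_rel|² = 74
v_rel×d = (-7)·(-10) − (-5)·(-20) = -30
since m = R²·74 − (-30)²:  R² = (900 + 11606) / 74 = 169
R = √169 = 13  ⇒  r_B = 13 − 5 = 8

rB=8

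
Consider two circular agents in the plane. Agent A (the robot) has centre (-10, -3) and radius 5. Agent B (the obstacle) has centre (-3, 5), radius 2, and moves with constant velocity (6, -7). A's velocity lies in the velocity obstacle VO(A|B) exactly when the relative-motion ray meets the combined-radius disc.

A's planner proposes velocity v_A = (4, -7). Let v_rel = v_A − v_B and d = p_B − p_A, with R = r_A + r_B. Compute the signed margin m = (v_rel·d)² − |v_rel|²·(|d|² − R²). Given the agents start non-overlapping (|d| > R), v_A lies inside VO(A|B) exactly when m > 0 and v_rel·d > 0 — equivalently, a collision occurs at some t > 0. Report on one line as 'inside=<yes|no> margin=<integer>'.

d = (7, 8),  |d|² = 113;  R = 5+2 = 7,  c = 113−7² = 64
v_rel = (-2, 0),  |v_rel|² = 4;  v_rel·d = (-2)·(7) + (0)·(8) = -14
4·t² + 28·t + 64 = 0  ⇒  m = (-14)² − 4·64 = -60
m = -60 < 0,  v_rel·d = -14 < 0  ⇒  outside

inside=no margin=-60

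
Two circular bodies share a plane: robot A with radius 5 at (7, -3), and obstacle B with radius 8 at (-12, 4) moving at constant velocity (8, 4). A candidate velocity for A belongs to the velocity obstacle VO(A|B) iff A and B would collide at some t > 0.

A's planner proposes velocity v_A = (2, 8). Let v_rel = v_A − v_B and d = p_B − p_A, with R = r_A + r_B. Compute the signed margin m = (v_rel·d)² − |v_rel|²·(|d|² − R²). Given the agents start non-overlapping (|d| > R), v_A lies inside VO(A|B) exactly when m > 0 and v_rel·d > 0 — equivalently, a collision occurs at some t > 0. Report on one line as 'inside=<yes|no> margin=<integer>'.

d = (-19, 7),  |d|² = 410;  R = 5+8 = 13,  c = 410−13² = 241
v_rel = (-6, 4),  |v_rel|² = 52;  v_rel·d = (-6)·(-19) + (4)·(7) = 142
52·t² − 284·t + 241 = 0  ⇒  m = 142² − 52·241 = 7632
m = 7632 > 0,  v_rel·d = 142 > 0  ⇒  inside

inside=yes margin=7632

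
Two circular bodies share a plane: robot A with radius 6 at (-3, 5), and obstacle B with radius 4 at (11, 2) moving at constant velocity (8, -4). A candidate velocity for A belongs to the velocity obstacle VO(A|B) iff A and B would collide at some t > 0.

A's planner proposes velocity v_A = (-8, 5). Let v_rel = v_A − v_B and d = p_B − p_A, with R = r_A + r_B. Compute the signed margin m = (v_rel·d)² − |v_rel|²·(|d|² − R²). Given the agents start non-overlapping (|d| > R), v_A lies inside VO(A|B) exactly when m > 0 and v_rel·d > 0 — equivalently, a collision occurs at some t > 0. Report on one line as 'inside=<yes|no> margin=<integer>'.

d = (14, -3),  |d|² = 205;  R = 6+4 = 10,  c = 205−10² = 105
v_rel = (-16, 9),  |v_rel|² = 337;  v_rel·d = (-16)·(14) + (9)·(-3) = -251
337·t² + 502·t + 105 = 0  ⇒  m = (-251)² − 337·105 = 27616
m = 27616 > 0,  v_rel·d = -251 < 0  ⇒  outside

inside=no margin=27616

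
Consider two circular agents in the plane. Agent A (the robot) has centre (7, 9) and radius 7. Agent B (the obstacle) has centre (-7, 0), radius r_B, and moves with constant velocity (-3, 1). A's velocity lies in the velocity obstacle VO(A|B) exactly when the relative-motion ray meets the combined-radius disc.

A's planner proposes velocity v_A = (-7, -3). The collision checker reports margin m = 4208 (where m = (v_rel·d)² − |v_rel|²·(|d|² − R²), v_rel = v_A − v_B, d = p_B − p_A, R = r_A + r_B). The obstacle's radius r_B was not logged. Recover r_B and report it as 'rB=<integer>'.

m = 4208
d = (-14, -9);  v_rel = (-4, -4),  |v_rel|² = 32
v_rel×d = (-4)·(-9) − (-4)·(-14) = -20
since m = R²·32 − (-20)²:  R² = (400 + 4208) / 32 = 144
R = √144 = 12  ⇒  r_B = 12 − 7 = 5

rB=5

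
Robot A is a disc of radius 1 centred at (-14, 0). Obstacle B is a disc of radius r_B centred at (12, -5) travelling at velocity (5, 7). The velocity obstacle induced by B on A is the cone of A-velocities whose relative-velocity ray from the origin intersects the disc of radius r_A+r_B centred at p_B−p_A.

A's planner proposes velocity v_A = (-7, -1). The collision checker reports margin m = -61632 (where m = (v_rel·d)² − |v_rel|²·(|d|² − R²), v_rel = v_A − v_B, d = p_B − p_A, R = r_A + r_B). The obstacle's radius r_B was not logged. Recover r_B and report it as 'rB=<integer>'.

m = -61632
d = (26, -5);  v_rel = (-12, -8),  |v_rel|² = 208
v_rel×d = (-12)·(-5) − (-8)·(26) = 268
since m = R²·208 − 268²:  R² = (71824 + -61632) / 208 = 49
R = √49 = 7  ⇒  r_B = 7 − 1 = 6

rB=6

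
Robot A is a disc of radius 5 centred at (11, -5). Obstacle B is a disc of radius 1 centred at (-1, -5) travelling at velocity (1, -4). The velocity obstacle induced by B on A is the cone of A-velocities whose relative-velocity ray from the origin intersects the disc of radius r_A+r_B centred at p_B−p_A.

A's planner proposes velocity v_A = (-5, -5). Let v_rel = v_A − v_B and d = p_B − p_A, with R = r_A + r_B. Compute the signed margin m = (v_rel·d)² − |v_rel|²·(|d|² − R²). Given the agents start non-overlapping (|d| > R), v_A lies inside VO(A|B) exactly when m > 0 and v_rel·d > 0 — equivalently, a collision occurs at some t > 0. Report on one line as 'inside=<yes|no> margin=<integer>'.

d = (-12, 0),  |d|² = 144;  R = 5+1 = 6,  c = 144−6² = 108
v_rel = (-6, -1),  |v_rel|² = 37;  v_rel·d = (-6)·(-12) + (-1)·(0) = 72
37·t² − 144·t + 108 = 0  ⇒  m = 72² − 37·108 = 1188
m = 1188 > 0,  v_rel·d = 72 > 0  ⇒  inside

inside=yes margin=1188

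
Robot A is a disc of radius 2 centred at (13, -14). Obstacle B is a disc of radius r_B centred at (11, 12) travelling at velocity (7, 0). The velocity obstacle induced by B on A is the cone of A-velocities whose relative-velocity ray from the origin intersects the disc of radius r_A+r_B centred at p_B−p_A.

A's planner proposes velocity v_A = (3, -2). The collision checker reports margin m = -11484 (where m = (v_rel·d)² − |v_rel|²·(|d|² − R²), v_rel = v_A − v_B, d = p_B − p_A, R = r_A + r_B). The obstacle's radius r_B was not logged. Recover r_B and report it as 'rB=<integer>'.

m = -11484
d = (-2, 26);  v_rel = (-4, -2),  |v_rel|² = 20
v_rel×d = (-4)·(26) − (-2)·(-2) = -108
since m = R²·20 − (-108)²:  R² = (11664 + -11484) / 20 = 9
R = √9 = 3  ⇒  r_B = 3 − 2 = 1

rB=1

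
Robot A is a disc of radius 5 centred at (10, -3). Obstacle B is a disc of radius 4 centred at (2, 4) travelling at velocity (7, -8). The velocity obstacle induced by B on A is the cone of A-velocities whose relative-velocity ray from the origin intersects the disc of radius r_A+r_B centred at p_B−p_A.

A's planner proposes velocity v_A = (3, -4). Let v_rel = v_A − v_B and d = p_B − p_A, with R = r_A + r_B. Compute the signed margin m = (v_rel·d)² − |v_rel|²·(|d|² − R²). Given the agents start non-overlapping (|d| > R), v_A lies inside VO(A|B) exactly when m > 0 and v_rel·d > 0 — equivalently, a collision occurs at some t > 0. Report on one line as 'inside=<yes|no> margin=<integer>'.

d = (-8, 7),  |d|² = 113;  R = 5+4 = 9,  c = 113−9² = 32
v_rel = (-4, 4),  |v_rel|² = 32;  v_rel·d = (-4)·(-8) + (4)·(7) = 60
32·t² − 120·t + 32 = 0  ⇒  m = 60² − 32·32 = 2576
m = 2576 > 0,  v_rel·d = 60 > 0  ⇒  inside

inside=yes margin=2576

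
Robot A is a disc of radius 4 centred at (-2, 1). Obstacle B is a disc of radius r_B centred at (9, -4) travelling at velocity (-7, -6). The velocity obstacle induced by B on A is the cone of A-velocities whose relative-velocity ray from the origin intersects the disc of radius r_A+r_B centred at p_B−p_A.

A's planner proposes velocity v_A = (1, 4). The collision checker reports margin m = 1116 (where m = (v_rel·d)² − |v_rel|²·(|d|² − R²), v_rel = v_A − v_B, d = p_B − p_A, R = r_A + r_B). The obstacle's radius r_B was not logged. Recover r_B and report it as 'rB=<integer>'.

m = 1116
d = (11, -5);  v_rel = (8, 10),  |v_rel|² = 164
v_rel×d = (8)·(-5) − (10)·(11) = -150
since m = R²·164 − (-150)²:  R² = (22500 + 1116) / 164 = 144
R = √144 = 12  ⇒  r_B = 12 − 4 = 8

rB=8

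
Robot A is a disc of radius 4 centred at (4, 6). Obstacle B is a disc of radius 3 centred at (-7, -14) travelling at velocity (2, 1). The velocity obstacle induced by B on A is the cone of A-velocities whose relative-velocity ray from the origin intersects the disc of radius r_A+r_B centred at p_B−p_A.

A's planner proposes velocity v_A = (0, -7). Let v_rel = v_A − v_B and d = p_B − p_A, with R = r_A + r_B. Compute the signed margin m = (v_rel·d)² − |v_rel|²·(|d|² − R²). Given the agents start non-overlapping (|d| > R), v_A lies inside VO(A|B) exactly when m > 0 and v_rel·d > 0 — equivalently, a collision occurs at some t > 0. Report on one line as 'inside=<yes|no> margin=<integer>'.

d = (-11, -20),  |d|² = 521;  R = 4+3 = 7,  c = 521−7² = 472
v_rel = (-2, -8),  |v_rel|² = 68;  v_rel·d = (-2)·(-11) + (-8)·(-20) = 182
68·t² − 364·t + 472 = 0  ⇒  m = 182² − 68·472 = 1028
m = 1028 > 0,  v_rel·d = 182 > 0  ⇒  inside

inside=yes margin=1028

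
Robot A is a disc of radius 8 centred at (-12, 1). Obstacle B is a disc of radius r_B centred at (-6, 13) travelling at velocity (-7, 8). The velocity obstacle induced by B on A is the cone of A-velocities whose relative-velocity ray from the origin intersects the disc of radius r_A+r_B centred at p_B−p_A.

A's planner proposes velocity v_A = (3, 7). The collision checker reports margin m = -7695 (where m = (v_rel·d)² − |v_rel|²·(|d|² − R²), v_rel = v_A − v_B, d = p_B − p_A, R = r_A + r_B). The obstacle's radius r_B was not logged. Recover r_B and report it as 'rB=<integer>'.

m = -7695
d = (6, 12);  v_rel = (10, -1),  |v_rel|² = 101
v_rel×d = (10)·(12) − (-1)·(6) = 126
since m = R²·101 − 126²:  R² = (15876 + -7695) / 101 = 81
R = √81 = 9  ⇒  r_B = 9 − 8 = 1

rB=1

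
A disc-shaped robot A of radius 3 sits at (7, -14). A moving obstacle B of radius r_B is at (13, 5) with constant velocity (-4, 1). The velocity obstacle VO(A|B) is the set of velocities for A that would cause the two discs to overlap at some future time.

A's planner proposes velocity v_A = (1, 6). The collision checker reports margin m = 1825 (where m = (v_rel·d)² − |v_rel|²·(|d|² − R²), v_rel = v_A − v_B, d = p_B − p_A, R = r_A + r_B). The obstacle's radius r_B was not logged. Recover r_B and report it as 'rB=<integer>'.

m = 1825
d = (6, 19);  v_rel = (5, 5),  |v_rel|² = 50
v_rel×d = (5)·(19) − (5)·(6) = 65
since m = R²·50 − 65²:  R² = (4225 + 1825) / 50 = 121
R = √121 = 11  ⇒  r_B = 11 − 3 = 8

rB=8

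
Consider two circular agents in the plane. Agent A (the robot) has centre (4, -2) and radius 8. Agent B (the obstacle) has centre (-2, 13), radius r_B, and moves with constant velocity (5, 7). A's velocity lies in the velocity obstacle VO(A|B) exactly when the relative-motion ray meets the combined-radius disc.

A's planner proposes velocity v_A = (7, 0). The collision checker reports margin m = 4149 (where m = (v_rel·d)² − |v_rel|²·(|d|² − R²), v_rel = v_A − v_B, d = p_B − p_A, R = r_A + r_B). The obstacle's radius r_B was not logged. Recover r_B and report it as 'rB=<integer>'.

m = 4149
d = (-6, 15);  v_rel = (2, -7),  |v_rel|² = 53
v_rel×d = (2)·(15) − (-7)·(-6) = -12
since m = R²·53 − (-12)²:  R² = (144 + 4149) / 53 = 81
R = √81 = 9  ⇒  r_B = 9 − 8 = 1

rB=1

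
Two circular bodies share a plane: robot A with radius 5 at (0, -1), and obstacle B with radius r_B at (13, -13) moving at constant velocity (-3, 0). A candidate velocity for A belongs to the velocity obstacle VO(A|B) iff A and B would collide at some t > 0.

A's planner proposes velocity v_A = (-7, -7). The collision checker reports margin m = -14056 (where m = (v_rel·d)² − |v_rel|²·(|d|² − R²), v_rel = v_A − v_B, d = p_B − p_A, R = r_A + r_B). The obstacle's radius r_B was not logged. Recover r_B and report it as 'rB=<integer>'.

m = -14056
d = (13, -12);  v_rel = (-4, -7),  |v_rel|² = 65
v_rel×d = (-4)·(-12) − (-7)·(13) = 139
since m = R²·65 − 139²:  R² = (19321 + -14056) / 65 = 81
R = √81 = 9  ⇒  r_B = 9 − 5 = 4

rB=4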